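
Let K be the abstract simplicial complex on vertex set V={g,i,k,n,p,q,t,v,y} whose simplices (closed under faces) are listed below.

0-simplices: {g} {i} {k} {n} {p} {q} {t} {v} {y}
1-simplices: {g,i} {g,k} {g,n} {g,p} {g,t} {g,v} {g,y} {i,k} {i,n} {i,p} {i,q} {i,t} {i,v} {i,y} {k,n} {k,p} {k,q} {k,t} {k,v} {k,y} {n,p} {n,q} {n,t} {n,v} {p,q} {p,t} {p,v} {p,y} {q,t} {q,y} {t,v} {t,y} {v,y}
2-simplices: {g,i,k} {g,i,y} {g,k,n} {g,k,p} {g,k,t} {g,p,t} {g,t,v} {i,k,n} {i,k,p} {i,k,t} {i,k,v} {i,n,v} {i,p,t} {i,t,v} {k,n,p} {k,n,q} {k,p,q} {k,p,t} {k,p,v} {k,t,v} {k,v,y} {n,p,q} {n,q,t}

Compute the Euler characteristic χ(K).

χ(K)=-1

n_0=9 n_1=33 n_2=23
χ=+9−33+23=-1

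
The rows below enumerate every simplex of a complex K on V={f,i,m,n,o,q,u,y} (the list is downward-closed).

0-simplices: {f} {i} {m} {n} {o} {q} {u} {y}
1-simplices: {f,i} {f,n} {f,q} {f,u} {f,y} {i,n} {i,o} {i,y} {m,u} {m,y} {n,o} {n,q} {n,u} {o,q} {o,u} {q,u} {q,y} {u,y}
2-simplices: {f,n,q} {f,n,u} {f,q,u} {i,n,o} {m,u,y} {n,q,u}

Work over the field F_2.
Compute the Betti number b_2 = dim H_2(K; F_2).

n_0=8 n_1=18 n_2=6  [Z2]
∂1: piv[fi,fn,fq,fu,fy,io,mu] rk=7  ker:in,iy,my,no,nq,nu,oq,ou,qu,qy,uy
∂2: piv[fnq,fnu,fqu,ino,muy] rk=5  ker:nqu
b_2=(6−5)−0=1

b_2=1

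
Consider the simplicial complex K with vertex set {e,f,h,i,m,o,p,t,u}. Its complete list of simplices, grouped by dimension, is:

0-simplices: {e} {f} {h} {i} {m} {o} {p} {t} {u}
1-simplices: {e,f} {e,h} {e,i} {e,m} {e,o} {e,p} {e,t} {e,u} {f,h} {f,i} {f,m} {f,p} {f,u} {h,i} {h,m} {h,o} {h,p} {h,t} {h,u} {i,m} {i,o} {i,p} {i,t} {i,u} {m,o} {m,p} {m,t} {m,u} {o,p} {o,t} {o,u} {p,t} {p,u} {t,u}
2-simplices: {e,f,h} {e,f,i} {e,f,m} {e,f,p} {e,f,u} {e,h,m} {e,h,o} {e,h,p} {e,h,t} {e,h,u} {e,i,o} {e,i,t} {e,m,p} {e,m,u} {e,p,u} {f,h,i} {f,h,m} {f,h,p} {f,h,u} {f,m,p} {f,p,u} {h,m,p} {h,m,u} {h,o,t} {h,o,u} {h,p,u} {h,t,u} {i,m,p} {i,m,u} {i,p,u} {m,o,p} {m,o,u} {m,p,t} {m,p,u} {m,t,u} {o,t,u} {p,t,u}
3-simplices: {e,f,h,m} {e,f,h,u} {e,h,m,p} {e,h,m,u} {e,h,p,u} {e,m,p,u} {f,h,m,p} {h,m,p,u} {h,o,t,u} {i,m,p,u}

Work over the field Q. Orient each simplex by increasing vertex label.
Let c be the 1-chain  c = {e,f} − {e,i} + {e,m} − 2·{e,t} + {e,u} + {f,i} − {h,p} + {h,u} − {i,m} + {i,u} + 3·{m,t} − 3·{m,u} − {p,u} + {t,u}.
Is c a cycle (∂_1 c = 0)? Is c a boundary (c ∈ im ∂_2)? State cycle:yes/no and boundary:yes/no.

n_0=9 n_1=34 n_2=37 n_3=10  [Q]
∂1: piv[ef,eh,ei,em,eo,ep,et,eu] rk=8  ker:fh,fi,fm,fp,fu,hi,hm,ho,hp,ht,hu,im,io,ip,it,iu,mo,mp,mt,mu,op,ot,ou,pt,pu,tu
∂2: piv[efh,efi,efm,efp,efu,ehm,eho,ehp,eht,ehu,eio,eit,emp,emu,epu,fhi,hot,hou,htu,imp,imu,mop,mou,mpt,mtu] rk=25  ker:fhm,fhp,fhu,fmp,fpu,hmp,hmu,hpu,ipu,mpu,otu,ptu
∂3: piv[efhm,efhu,ehmp,ehmu,ehpu,empu,fhmp,hotu,impu] rk=9  ker:hmpu
∂1c = 0
c vs im∂2: reduces to 0 ⇒ boundary

cycle:yes boundary:yes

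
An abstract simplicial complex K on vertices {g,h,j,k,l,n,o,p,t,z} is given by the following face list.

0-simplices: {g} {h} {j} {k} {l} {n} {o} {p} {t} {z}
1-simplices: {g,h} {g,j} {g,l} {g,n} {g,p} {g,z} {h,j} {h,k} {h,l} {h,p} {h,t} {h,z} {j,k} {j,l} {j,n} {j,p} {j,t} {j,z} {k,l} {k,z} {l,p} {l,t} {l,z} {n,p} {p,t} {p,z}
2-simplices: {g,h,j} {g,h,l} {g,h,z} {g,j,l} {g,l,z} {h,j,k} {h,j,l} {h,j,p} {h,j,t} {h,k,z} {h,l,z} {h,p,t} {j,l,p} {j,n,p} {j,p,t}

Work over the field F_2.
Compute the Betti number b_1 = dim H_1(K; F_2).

b_1=6

n_0=10 n_1=26 n_2=15  [Z2]
∂1: piv[gh,gj,gl,gn,gp,gz,hk,ht] rk=8  ker:hj,hl,hp,hz,jk,jl,jn,jp,jt,jz,kl,kz,lp,lt,lz,np,pt,pz
∂2: piv[ghj,ghl,ghz,gjl,glz,hjk,hjp,hjt,hkz,hpt,jlp,jnp] rk=12  ker:hjl,hlz,jpt
b_1=(26−8)−12=6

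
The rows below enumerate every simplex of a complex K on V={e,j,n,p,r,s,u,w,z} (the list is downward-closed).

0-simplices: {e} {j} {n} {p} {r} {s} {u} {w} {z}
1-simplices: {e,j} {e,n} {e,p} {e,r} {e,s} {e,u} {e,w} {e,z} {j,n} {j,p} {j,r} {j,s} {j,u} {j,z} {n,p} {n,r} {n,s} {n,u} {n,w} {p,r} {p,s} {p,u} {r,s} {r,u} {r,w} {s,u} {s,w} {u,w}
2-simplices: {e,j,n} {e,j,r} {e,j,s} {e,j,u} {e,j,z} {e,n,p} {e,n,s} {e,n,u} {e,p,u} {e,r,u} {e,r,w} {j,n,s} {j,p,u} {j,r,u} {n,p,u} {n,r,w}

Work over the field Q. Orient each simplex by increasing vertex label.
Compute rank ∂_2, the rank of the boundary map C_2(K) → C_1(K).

n_0=9 n_1=28 n_2=16  [Q]
∂1: piv[ej,en,ep,er,es,eu,ew,ez] rk=8  ker:jn,jp,jr,js,ju,jz,np,nr,ns,nu,nw,pr,ps,pu,rs,ru,rw,su,sw,uw
∂2: piv[ejn,ejr,ejs,eju,ejz,enp,ens,enu,epu,eru,erw,jpu,nrw] rk=13  ker:jns,jru,npu
rk∂_2=13

rank∂_2=13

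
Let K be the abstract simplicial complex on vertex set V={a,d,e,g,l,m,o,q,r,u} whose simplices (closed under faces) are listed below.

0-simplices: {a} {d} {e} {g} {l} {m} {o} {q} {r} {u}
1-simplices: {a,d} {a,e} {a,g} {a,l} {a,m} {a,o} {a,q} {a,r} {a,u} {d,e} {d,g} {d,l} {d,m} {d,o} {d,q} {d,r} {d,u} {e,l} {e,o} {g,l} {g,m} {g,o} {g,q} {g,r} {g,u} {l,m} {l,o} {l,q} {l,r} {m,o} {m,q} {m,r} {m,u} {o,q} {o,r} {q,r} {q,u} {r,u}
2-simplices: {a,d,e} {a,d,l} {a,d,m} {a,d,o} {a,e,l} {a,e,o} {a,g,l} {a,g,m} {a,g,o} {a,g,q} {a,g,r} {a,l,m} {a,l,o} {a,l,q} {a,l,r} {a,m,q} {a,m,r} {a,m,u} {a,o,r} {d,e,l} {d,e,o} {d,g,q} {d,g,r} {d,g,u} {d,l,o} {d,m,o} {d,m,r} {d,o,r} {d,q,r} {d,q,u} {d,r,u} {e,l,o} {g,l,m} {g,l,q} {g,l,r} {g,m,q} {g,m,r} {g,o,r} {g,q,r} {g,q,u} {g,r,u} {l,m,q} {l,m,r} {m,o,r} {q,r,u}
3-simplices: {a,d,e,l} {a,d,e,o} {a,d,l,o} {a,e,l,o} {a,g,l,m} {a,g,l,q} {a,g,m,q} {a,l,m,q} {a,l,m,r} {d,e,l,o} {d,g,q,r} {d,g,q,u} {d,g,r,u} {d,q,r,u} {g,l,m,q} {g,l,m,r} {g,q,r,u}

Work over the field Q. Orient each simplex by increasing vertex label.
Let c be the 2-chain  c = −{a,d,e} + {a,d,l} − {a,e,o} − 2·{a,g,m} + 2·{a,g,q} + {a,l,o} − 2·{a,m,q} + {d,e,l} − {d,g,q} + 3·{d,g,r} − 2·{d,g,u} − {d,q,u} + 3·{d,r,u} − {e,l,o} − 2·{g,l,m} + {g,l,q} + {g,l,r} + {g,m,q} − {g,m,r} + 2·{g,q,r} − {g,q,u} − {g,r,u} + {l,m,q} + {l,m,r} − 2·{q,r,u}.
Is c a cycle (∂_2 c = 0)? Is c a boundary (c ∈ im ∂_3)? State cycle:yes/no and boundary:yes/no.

cycle:yes boundary:yes

n_0=10 n_1=38 n_2=45 n_3=17  [Q]
∂1: piv[ad,ae,ag,al,am,ao,aq,ar,au] rk=9  ker:de,dg,dl,dm,do,dq,dr,du,el,eo,gl,gm,go,gq,gr,gu,lm,lo,lq,lr,mo,mq,mr,mu,oq,or,qr,qu,ru
∂2: piv[ade,adl,adm,ado,ael,aeo,agl,agm,ago,agq,agr,alm,alo,alq,alr,amq,amr,amu,aor,dgq,dgr,dgu,dmo,dmr,dqr,dqu,dru] rk=27  ker:del,deo,dlo,dor,elo,glm,glq,glr,gmq,gmr,gor,gqr,gqu,gru,lmq,lmr,mor,qru
∂3: piv[adel,adeo,adlo,aelo,aglm,aglq,agmq,almq,almr,dgqr,dgqu,dgru,dqru,glmr] rk=14  ker:delo,glmq,gqru
∂2c = 0
c vs im∂3: reduces to 0 ⇒ boundary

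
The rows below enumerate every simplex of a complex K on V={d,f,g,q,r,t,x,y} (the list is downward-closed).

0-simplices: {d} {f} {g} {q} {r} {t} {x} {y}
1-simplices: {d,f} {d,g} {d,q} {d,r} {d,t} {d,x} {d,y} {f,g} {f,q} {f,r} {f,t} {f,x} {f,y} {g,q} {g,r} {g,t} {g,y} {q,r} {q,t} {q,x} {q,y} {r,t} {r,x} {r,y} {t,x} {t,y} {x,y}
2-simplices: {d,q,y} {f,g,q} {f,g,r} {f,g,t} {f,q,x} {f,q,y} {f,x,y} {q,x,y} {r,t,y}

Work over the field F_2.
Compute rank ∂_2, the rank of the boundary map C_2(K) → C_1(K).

n_0=8 n_1=27 n_2=9  [Z2]
∂1: piv[df,dg,dq,dr,dt,dx,dy] rk=7  ker:fg,fq,fr,ft,fx,fy,gq,gr,gt,gy,qr,qt,qx,qy,rt,rx,ry,tx,ty,xy
∂2: piv[dqy,fgq,fgr,fgt,fqx,fqy,fxy,rty] rk=8  ker:qxy
rk∂_2=8

rank∂_2=8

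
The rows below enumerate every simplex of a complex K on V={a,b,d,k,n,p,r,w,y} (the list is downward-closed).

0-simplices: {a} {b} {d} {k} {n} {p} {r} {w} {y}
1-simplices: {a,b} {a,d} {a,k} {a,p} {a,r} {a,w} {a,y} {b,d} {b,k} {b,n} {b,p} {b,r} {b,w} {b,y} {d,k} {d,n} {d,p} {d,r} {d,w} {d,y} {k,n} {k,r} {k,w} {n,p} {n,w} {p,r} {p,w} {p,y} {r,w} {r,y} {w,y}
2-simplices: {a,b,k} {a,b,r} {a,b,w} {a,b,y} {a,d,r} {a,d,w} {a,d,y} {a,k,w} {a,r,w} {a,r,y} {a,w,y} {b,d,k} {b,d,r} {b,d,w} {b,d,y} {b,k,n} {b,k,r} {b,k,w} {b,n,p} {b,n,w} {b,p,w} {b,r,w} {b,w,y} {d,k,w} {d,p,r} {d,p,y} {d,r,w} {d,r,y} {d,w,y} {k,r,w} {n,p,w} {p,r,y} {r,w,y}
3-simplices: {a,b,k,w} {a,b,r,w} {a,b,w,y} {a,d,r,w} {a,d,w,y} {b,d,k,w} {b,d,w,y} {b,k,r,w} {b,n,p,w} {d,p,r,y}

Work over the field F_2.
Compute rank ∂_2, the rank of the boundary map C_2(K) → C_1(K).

rank∂_2=20

n_0=9 n_1=31 n_2=33 n_3=10  [Z2]
∂1: piv[ab,ad,ak,ap,ar,aw,ay,bn] rk=8  ker:bd,bk,bp,br,bw,by,dk,dn,dp,dr,dw,dy,kn,kr,kw,np,nw,pr,pw,py,rw,ry,wy
∂2: piv[abk,abr,abw,aby,adr,adw,ady,akw,arw,ary,awy,bdk,bdr,bkn,bkr,bnp,bnw,bpw,dpr,dpy] rk=20  ker:bdw,bdy,bkw,brw,bwy,dkw,drw,dry,dwy,krw,npw,pry,rwy
∂3: piv[abkw,abrw,abwy,adrw,adwy,bdkw,bdwy,bkrw,bnpw,dpry] rk=10
rk∂_2=20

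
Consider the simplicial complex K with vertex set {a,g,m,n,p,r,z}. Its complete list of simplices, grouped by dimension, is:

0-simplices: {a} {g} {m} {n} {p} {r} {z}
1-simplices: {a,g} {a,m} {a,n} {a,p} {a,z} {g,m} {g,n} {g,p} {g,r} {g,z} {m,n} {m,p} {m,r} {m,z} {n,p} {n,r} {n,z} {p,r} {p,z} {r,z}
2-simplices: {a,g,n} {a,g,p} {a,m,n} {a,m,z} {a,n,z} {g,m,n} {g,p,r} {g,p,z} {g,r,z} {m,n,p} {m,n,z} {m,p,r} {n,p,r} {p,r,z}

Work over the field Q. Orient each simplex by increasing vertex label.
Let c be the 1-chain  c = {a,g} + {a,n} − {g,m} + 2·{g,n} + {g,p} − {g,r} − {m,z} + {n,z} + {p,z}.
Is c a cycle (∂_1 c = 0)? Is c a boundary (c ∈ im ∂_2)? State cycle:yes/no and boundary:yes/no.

n_0=7 n_1=20 n_2=14  [Q]
∂1: piv[ag,am,an,ap,az,gr] rk=6  ker:gm,gn,gp,gz,mn,mp,mr,mz,np,nr,nz,pr,pz,rz
∂2: piv[agn,agp,amn,amz,anz,gmn,gpr,gpz,grz,mnp,mpr,npr] rk=12  ker:mnz,prz
∂1c = −2·{a} + 2·{n} − {r} + {z}

cycle:no boundary:no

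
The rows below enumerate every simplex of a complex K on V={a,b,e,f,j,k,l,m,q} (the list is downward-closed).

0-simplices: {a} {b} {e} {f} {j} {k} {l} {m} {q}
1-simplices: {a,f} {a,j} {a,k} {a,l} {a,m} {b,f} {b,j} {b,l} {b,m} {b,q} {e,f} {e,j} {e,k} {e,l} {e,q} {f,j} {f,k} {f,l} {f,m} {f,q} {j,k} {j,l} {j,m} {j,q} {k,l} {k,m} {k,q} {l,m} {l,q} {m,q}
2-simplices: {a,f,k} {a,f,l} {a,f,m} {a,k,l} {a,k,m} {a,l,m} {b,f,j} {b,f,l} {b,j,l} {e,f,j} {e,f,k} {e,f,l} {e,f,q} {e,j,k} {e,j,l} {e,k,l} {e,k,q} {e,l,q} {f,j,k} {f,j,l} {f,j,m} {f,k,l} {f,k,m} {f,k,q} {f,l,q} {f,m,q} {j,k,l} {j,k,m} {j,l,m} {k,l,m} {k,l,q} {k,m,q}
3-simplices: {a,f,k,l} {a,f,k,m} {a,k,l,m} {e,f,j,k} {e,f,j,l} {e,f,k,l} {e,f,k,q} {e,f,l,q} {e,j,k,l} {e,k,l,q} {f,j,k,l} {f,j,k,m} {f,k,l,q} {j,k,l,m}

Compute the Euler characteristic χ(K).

χ(K)=-3

n_0=9 n_1=30 n_2=32 n_3=14
χ=+9−30+32−14=-3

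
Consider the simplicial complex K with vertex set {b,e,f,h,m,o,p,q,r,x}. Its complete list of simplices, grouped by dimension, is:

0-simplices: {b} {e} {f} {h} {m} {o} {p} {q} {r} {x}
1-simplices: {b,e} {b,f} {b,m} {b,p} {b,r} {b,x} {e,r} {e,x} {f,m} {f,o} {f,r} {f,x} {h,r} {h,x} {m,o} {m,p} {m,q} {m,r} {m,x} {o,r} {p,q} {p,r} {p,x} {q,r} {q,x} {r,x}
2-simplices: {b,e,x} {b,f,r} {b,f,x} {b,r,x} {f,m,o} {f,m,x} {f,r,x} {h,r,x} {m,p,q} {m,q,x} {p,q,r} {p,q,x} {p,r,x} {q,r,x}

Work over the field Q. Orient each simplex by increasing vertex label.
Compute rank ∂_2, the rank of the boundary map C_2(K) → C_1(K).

rank∂_2=12

n_0=10 n_1=26 n_2=14  [Q]
∂1: piv[be,bf,bm,bp,br,bx,fo,hr,mq] rk=9  ker:er,ex,fm,fr,fx,hx,mo,mp,mr,mx,or,pq,pr,px,qr,qx,rx
∂2: piv[bex,bfr,bfx,brx,fmo,fmx,hrx,mpq,mqx,pqr,pqx,prx] rk=12  ker:frx,qrx
rk∂_2=12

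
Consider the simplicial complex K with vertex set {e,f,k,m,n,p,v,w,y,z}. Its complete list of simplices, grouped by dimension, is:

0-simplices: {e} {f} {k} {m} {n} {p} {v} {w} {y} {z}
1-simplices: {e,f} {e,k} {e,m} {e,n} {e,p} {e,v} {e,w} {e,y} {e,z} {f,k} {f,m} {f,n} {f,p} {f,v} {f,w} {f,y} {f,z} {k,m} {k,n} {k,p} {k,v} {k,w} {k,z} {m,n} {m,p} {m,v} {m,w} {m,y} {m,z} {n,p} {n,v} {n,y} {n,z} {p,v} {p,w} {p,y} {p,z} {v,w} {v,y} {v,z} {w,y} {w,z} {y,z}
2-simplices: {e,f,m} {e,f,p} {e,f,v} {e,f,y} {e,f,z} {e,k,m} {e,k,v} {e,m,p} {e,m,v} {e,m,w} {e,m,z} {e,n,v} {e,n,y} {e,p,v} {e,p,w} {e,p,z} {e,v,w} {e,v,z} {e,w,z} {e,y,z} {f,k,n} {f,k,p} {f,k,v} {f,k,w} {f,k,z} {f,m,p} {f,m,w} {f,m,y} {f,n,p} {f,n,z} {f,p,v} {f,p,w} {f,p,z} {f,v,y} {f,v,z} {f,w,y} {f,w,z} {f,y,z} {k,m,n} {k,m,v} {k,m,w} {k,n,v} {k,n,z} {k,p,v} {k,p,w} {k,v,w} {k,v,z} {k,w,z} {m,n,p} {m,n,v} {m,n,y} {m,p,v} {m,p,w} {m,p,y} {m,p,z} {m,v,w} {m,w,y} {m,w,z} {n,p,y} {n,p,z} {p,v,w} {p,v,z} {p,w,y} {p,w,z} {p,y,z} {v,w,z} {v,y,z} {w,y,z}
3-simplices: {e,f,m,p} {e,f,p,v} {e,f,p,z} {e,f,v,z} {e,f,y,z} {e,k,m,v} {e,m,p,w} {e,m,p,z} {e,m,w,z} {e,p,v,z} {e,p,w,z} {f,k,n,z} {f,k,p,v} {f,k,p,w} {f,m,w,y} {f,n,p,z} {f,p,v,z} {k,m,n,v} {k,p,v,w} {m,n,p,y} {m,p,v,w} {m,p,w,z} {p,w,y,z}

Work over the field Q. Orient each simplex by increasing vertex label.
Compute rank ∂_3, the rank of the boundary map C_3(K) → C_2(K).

n_0=10 n_1=43 n_2=68 n_3=23  [Q]
∂1: piv[ef,ek,em,en,ep,ev,ew,ey,ez] rk=9  ker:fk,fm,fn,fp,fv,fw,fy,fz,km,kn,kp,kv,kw,kz,mn,mp,mv,mw,my,mz,np,nv,ny,nz,pv,pw,py,pz,vw,vy,vz,wy,wz,yz
∂2: piv[efm,efp,efv,efy,efz,ekm,ekv,emp,emv,emw,emz,env,eny,epv,epw,epz,evw,evz,ewz,eyz,fkn,fkp,fkv,fkw,fkz,fmw,fmy,fnp,fnz,fvy,fwy,kmn,knv,mpy] rk=34  ker:fmp,fpv,fpw,fpz,fvz,fwz,fyz,kmv,kmw,knz,kpv,kpw,kvw,kvz,kwz,mnp,mnv,mny,mpv,mpw,mpz,mvw,mwy,mwz,npy,npz,pvw,pvz,pwy,pwz,pyz,vwz,vyz,wyz
∂3: piv[efmp,efpv,efpz,efvz,efyz,ekmv,empw,empz,emwz,epvz,epwz,fknz,fkpv,fkpw,fmwy,fnpz,kmnv,kpvw,mnpy,mpvw,pwyz] rk=21  ker:fpvz,mpwz
rk∂_3=21

rank∂_3=21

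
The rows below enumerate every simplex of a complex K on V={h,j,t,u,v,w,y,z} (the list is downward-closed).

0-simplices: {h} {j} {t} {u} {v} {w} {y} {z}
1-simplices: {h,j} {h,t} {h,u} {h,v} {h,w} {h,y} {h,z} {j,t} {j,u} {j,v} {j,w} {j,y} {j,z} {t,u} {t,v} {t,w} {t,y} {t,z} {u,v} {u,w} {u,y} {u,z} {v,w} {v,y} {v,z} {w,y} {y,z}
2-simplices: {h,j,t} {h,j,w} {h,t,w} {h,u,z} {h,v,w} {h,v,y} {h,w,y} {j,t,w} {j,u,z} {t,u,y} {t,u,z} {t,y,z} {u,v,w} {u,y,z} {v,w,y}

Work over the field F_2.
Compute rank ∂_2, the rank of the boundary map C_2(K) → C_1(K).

rank∂_2=12

n_0=8 n_1=27 n_2=15  [Z2]
∂1: piv[hj,ht,hu,hv,hw,hy,hz] rk=7  ker:jt,ju,jv,jw,jy,jz,tu,tv,tw,ty,tz,uv,uw,uy,uz,vw,vy,vz,wy,yz
∂2: piv[hjt,hjw,htw,huz,hvw,hvy,hwy,juz,tuy,tuz,tyz,uvw] rk=12  ker:jtw,uyz,vwy
rk∂_2=12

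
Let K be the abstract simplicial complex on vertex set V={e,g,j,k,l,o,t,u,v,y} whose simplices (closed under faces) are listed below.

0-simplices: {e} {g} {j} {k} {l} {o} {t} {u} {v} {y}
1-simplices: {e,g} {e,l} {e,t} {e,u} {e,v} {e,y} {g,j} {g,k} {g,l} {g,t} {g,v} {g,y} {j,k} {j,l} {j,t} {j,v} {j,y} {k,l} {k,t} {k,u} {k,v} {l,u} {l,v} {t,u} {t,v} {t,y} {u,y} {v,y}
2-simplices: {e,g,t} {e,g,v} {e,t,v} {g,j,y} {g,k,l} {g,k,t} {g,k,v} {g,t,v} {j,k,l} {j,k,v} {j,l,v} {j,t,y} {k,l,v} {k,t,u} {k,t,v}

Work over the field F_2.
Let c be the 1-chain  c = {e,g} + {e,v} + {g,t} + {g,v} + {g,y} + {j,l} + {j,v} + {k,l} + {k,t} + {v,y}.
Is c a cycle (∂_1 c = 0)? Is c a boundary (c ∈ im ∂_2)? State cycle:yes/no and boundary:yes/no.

n_0=10 n_1=28 n_2=15  [Z2]
∂1: piv[eg,el,et,eu,ev,ey,gj,gk] rk=8  ker:gl,gt,gv,gy,jk,jl,jt,jv,jy,kl,kt,ku,kv,lu,lv,tu,tv,ty,uy,vy
∂2: piv[egt,egv,etv,gjy,gkl,gkt,gkv,jkl,jkv,jlv,jty,ktu] rk=12  ker:gtv,klv,ktv
∂1c = 0
c vs im∂2: residual ≠ 0 ⇒ not boundary

cycle:yes boundary:no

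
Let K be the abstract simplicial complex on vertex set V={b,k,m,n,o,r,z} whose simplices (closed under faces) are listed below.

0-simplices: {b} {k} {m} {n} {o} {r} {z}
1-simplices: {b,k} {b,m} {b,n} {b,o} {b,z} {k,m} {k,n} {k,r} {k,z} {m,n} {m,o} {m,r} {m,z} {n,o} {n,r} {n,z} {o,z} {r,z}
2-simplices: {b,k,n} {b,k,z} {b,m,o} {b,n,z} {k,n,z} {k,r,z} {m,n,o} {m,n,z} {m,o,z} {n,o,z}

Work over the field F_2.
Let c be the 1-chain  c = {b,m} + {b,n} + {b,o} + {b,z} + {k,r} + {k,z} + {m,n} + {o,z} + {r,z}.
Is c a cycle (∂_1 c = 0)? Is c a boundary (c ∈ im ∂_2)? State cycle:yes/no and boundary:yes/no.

cycle:yes boundary:yes

n_0=7 n_1=18 n_2=10  [Z2]
∂1: piv[bk,bm,bn,bo,bz,kr] rk=6  ker:km,kn,kz,mn,mo,mr,mz,no,nr,nz,oz,rz
∂2: piv[bkn,bkz,bmo,bnz,krz,mno,mnz,moz] rk=8  ker:knz,noz
∂1c = 0
c vs im∂2: reduces to 0 ⇒ boundary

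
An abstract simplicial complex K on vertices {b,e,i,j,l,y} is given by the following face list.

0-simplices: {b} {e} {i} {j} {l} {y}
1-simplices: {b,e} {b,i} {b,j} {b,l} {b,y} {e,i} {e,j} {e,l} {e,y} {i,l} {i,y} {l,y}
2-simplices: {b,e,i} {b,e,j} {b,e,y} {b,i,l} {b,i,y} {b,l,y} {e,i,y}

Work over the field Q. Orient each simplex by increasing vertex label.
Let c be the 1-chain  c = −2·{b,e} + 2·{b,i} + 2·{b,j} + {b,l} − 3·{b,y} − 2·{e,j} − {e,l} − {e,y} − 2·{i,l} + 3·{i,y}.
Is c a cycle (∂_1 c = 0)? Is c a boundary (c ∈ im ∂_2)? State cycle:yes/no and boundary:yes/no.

cycle:no boundary:no

n_0=6 n_1=12 n_2=7  [Q]
∂1: piv[be,bi,bj,bl,by] rk=5  ker:ei,ej,el,ey,il,iy,ly
∂2: piv[bei,bej,bey,bil,biy,bly] rk=6  ker:eiy
∂1c = 2·{e} + {i} − 2·{l} − {y}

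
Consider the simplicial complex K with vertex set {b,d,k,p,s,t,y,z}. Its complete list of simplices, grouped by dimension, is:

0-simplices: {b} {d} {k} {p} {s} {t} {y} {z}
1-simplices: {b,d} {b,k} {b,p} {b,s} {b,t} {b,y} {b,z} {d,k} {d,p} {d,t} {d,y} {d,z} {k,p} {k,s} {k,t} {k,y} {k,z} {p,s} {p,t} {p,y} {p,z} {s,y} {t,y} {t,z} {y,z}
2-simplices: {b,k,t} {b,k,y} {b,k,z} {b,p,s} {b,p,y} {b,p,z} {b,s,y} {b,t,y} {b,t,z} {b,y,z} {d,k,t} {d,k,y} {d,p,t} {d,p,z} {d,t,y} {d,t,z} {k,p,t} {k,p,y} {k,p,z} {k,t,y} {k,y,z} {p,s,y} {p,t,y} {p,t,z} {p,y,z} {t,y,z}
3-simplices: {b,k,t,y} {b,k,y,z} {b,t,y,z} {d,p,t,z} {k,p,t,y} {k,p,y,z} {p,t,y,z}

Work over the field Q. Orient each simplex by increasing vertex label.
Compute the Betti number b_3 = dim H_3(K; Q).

b_3=0

n_0=8 n_1=25 n_2=26 n_3=7  [Q]
∂1: piv[bd,bk,bp,bs,bt,by,bz] rk=7  ker:dk,dp,dt,dy,dz,kp,ks,kt,ky,kz,ps,pt,py,pz,sy,ty,tz,yz
∂2: piv[bkt,bky,bkz,bps,bpy,bpz,bsy,bty,btz,byz,dkt,dky,dpt,dpz,dtz,kpt] rk=16  ker:dty,kpy,kpz,kty,kyz,psy,pty,ptz,pyz,tyz
∂3: piv[bkty,bkyz,btyz,dptz,kpty,kpyz,ptyz] rk=7
b_3=(7−7)−0=0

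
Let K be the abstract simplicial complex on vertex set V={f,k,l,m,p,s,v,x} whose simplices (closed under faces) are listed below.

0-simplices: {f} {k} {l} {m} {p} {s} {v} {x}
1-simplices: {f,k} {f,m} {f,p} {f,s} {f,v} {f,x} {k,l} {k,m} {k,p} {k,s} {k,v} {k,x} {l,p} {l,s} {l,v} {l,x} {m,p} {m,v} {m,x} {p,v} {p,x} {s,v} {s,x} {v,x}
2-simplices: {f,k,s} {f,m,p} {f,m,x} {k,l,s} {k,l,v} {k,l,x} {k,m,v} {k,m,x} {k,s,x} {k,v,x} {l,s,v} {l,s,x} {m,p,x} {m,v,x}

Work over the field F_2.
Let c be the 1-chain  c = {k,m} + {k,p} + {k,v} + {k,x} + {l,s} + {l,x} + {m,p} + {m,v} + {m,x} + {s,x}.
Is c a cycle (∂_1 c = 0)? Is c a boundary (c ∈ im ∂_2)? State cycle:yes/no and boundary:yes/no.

n_0=8 n_1=24 n_2=14  [Z2]
∂1: piv[fk,fm,fp,fs,fv,fx,kl] rk=7  ker:km,kp,ks,kv,kx,lp,ls,lv,lx,mp,mv,mx,pv,px,sv,sx,vx
∂2: piv[fks,fmp,fmx,kls,klv,klx,kmv,kmx,ksx,kvx,lsv,mpx] rk=12  ker:lsx,mvx
∂1c = 0
c vs im∂2: residual ≠ 0 ⇒ not boundary

cycle:yes boundary:no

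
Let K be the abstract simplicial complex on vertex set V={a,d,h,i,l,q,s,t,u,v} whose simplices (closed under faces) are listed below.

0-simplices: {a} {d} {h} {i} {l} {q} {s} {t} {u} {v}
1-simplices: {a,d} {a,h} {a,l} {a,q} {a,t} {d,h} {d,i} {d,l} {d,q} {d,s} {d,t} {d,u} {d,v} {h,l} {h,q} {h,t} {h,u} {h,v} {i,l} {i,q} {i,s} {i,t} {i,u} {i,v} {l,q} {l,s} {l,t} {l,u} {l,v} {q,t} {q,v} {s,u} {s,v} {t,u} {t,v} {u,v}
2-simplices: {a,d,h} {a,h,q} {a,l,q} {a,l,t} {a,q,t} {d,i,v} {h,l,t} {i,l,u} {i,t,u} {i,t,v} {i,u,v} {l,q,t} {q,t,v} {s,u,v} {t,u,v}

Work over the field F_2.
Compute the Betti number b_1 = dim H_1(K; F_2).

b_1=14

n_0=10 n_1=36 n_2=15  [Z2]
∂1: piv[ad,ah,al,aq,at,di,ds,du,dv] rk=9  ker:dh,dl,dq,dt,hl,hq,ht,hu,hv,il,iq,is,it,iu,iv,lq,ls,lt,lu,lv,qt,qv,su,sv,tu,tv,uv
∂2: piv[adh,ahq,alq,alt,aqt,div,hlt,ilu,itu,itv,iuv,qtv,suv] rk=13  ker:lqt,tuv
b_1=(36−9)−13=14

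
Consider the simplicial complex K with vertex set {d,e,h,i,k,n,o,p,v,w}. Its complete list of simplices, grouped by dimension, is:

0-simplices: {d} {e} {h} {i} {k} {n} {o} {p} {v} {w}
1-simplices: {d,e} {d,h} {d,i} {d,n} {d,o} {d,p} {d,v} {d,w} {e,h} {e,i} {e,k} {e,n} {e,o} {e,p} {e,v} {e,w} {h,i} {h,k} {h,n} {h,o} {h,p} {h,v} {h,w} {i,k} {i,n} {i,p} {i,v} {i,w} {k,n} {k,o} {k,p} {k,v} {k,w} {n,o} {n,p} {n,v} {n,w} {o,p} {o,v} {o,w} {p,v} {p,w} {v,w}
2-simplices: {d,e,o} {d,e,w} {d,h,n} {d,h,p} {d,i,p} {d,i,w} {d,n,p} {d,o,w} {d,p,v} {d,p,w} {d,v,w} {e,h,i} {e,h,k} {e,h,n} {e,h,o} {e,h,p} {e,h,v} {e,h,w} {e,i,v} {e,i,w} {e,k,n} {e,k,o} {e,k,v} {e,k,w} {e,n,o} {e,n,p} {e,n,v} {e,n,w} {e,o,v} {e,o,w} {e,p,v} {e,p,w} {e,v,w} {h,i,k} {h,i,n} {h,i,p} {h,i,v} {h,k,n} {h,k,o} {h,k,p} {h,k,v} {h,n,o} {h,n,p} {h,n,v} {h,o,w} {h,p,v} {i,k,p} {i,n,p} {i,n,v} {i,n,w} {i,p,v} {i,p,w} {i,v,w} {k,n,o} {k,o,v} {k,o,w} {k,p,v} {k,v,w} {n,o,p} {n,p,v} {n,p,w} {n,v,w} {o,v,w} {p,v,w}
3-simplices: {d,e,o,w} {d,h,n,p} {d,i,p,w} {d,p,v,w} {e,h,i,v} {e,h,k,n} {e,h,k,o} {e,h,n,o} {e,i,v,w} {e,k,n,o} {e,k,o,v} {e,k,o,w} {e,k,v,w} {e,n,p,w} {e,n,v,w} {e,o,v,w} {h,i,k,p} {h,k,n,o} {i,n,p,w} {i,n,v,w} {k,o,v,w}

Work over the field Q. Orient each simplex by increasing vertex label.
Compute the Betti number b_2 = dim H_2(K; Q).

b_2=11

n_0=10 n_1=43 n_2=64 n_3=21  [Q]
∂1: piv[de,dh,di,dn,do,dp,dv,dw,ek] rk=9  ker:eh,ei,en,eo,ep,ev,ew,hi,hk,hn,ho,hp,hv,hw,ik,in,ip,iv,iw,kn,ko,kp,kv,kw,no,np,nv,nw,op,ov,ow,pv,pw,vw
∂2: piv[deo,dew,dhn,dhp,dip,diw,dnp,dow,dpv,dpw,dvw,ehi,ehk,ehn,eho,ehp,ehv,ehw,eiv,eiw,ekn,eko,ekv,ekw,eno,env,enw,eov,epv,epw,hik,hin,hkp,nop] rk=34  ker:enp,eow,evw,hip,hiv,hkn,hko,hkv,hno,hnp,hnv,how,hpv,ikp,inp,inv,inw,ipv,ipw,ivw,kno,kov,kow,kpv,kvw,npv,npw,nvw,ovw,pvw
∂3: piv[deow,dhnp,dipw,dpvw,ehiv,ehkn,ehko,ehno,eivw,ekno,ekov,ekow,ekvw,enpw,envw,eovw,hikp,inpw,invw] rk=19  ker:hkno,kovw
b_2=(64−34)−19=11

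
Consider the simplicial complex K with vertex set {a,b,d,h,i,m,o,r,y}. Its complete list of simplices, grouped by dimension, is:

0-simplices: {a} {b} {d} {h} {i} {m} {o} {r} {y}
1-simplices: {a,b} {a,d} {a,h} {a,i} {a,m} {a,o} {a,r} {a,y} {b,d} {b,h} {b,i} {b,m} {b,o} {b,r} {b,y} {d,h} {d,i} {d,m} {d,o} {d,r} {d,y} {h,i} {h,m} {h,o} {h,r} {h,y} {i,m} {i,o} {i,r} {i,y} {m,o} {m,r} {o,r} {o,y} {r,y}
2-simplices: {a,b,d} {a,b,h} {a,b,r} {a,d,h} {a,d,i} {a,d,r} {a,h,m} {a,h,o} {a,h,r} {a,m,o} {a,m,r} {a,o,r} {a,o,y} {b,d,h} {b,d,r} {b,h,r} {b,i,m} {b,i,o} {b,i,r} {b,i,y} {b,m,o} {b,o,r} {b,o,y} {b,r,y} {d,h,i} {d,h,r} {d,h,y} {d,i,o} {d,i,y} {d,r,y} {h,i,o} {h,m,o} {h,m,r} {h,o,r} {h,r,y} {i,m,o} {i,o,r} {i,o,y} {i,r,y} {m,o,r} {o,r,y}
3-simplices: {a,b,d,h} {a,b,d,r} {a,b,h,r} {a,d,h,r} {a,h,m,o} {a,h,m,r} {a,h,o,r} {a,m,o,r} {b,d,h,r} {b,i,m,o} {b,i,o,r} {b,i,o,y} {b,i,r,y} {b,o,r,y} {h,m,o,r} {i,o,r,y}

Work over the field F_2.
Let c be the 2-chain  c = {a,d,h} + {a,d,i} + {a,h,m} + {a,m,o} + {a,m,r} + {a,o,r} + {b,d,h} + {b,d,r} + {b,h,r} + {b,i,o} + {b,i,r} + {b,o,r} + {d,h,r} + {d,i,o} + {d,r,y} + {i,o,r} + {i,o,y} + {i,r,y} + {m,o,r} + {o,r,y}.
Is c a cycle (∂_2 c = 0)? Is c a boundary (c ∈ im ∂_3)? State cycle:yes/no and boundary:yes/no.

cycle:no boundary:no

n_0=9 n_1=35 n_2=41 n_3=16  [Z2]
∂1: piv[ab,ad,ah,ai,am,ao,ar,ay] rk=8  ker:bd,bh,bi,bm,bo,br,by,dh,di,dm,do,dr,dy,hi,hm,ho,hr,hy,im,io,ir,iy,mo,mr,or,oy,ry
∂2: piv[abd,abh,abr,adh,adi,adr,ahm,aho,ahr,amo,amr,aor,aoy,bim,bio,bir,biy,bmo,bor,boy,bry,dhi,dhy,dio,diy,dry] rk=26  ker:bdh,bdr,bhr,dhr,hio,hmo,hmr,hor,hry,imo,ior,ioy,iry,mor,ory
∂3: piv[abdh,abdr,abhr,adhr,ahmo,ahmr,ahor,amor,bimo,bior,bioy,biry,bory] rk=13  ker:bdhr,hmor,iory
∂2c = {a,i} + {a,m} + {d,h} + {d,o} + {d,r} + {d,y} + {h,m} + {i,r} + {o,r} + {r,y}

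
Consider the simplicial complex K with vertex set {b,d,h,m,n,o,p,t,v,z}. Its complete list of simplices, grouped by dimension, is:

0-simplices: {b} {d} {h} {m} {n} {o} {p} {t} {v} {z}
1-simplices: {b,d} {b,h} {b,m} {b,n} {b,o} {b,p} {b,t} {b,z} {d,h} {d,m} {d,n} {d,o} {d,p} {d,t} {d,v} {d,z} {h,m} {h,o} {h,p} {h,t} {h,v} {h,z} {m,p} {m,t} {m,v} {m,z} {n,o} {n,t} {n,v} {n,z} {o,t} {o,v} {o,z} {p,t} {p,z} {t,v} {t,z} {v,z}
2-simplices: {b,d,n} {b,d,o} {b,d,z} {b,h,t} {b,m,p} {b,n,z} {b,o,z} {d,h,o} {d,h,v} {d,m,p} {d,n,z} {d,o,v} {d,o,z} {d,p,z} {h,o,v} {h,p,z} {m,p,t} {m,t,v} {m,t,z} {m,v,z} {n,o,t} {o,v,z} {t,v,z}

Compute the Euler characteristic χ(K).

n_0=10 n_1=38 n_2=23
χ=+10−38+23=-5

χ(K)=-5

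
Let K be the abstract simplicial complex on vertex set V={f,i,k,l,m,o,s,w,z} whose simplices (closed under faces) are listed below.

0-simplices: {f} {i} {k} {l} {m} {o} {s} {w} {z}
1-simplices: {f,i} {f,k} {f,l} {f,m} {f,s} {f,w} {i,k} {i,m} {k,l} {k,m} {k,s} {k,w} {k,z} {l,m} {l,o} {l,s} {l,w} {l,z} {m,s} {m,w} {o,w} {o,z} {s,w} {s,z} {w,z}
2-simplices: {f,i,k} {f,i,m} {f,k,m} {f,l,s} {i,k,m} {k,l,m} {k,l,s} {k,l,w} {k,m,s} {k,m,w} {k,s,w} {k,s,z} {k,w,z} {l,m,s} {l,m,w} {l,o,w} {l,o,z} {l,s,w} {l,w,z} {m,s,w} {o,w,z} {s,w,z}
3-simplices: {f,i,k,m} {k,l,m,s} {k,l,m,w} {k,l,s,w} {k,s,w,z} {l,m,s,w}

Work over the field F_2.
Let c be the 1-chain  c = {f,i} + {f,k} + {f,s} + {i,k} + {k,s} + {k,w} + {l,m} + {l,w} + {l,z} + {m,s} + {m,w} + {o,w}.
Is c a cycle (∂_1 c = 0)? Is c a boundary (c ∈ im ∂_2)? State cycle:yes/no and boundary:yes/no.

cycle:no boundary:no

n_0=9 n_1=25 n_2=22 n_3=6  [Z2]
∂1: piv[fi,fk,fl,fm,fs,fw,kz,lo] rk=8  ker:ik,im,kl,km,ks,kw,lm,ls,lw,lz,ms,mw,ow,oz,sw,sz,wz
∂2: piv[fik,fim,fkm,fls,klm,kls,klw,kms,kmw,ksw,ksz,kwz,low,loz,lwz] rk=15  ker:ikm,lms,lmw,lsw,msw,owz,swz
∂3: piv[fikm,klms,klmw,klsw,kswz,lmsw] rk=6
∂1c = {f} + {l} + {m} + {o} + {s} + {z}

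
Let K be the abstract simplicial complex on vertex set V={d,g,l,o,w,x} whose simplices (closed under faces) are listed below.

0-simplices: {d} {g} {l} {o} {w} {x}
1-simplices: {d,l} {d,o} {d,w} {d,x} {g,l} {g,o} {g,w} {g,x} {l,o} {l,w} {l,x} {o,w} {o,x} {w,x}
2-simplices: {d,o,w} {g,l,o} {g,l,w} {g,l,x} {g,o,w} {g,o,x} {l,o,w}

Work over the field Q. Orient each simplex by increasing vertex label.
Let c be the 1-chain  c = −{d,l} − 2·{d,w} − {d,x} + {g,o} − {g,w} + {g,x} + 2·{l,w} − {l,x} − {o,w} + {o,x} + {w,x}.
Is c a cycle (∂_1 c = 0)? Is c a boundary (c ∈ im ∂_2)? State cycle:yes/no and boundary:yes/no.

n_0=6 n_1=14 n_2=7  [Q]
∂1: piv[dl,do,dw,dx,gl] rk=5  ker:go,gw,gx,lo,lw,lx,ow,ox,wx
∂2: piv[dow,glo,glw,glx,gow,gox] rk=6  ker:low
∂1c = 4·{d} − {g} − 2·{l} + {o} − 3·{w} + {x}

cycle:no boundary:no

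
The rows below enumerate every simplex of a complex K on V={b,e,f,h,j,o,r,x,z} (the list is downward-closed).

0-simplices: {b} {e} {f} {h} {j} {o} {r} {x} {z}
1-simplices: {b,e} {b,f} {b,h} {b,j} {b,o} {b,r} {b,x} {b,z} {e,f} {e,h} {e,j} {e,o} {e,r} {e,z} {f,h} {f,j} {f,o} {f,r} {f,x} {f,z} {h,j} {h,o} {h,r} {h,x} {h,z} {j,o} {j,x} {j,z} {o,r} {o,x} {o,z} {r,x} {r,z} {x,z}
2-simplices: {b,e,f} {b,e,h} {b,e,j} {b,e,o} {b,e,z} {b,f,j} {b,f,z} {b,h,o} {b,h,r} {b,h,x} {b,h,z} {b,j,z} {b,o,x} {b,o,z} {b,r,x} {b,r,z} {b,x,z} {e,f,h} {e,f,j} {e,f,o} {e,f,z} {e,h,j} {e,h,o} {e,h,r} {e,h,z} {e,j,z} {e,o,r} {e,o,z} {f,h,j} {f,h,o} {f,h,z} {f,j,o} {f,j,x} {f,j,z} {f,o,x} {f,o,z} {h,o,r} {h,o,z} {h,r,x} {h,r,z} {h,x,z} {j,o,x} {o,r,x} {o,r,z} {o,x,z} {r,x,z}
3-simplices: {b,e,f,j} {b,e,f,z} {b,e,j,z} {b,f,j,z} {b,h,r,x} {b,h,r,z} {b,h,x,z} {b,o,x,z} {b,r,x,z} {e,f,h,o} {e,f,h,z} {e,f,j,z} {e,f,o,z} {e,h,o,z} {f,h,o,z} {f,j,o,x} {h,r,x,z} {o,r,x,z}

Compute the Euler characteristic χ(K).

χ(K)=3

n_0=9 n_1=34 n_2=46 n_3=18
χ=+9−34+46−18=3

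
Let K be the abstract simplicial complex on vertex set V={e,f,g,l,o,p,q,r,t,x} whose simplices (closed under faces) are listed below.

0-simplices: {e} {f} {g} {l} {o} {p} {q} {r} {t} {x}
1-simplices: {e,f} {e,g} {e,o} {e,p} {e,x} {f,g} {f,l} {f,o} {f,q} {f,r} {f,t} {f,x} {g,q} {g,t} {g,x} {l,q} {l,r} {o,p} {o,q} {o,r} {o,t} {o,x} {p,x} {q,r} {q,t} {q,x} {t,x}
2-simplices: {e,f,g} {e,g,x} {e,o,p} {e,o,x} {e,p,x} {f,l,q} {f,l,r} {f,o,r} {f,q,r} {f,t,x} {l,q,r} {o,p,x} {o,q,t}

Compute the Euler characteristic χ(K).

χ(K)=-4

n_0=10 n_1=27 n_2=13
χ=+10−27+13=-4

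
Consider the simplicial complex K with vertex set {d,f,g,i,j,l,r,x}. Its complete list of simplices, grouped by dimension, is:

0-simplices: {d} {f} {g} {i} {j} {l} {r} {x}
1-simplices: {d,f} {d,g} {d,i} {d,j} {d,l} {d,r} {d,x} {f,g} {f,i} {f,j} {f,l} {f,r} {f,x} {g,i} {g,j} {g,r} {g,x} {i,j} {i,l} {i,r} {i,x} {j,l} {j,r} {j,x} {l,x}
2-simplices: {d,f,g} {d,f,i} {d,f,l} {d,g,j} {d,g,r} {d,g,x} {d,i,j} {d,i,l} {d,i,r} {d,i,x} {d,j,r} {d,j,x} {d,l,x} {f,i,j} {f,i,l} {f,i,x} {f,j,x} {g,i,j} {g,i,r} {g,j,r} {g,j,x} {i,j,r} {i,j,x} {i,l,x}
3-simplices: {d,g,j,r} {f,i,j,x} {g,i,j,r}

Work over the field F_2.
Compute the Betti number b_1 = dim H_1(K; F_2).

n_0=8 n_1=25 n_2=24 n_3=3  [Z2]
∂1: piv[df,dg,di,dj,dl,dr,dx] rk=7  ker:fg,fi,fj,fl,fr,fx,gi,gj,gr,gx,ij,il,ir,ix,jl,jr,jx,lx
∂2: piv[dfg,dfi,dfl,dgj,dgr,dgx,dij,dil,dir,dix,djr,djx,dlx,fij,fix,gij] rk=16  ker:fil,fjx,gir,gjr,gjx,ijr,ijx,ilx
∂3: piv[dgjr,fijx,gijr] rk=3
b_1=(25−7)−16=2

b_1=2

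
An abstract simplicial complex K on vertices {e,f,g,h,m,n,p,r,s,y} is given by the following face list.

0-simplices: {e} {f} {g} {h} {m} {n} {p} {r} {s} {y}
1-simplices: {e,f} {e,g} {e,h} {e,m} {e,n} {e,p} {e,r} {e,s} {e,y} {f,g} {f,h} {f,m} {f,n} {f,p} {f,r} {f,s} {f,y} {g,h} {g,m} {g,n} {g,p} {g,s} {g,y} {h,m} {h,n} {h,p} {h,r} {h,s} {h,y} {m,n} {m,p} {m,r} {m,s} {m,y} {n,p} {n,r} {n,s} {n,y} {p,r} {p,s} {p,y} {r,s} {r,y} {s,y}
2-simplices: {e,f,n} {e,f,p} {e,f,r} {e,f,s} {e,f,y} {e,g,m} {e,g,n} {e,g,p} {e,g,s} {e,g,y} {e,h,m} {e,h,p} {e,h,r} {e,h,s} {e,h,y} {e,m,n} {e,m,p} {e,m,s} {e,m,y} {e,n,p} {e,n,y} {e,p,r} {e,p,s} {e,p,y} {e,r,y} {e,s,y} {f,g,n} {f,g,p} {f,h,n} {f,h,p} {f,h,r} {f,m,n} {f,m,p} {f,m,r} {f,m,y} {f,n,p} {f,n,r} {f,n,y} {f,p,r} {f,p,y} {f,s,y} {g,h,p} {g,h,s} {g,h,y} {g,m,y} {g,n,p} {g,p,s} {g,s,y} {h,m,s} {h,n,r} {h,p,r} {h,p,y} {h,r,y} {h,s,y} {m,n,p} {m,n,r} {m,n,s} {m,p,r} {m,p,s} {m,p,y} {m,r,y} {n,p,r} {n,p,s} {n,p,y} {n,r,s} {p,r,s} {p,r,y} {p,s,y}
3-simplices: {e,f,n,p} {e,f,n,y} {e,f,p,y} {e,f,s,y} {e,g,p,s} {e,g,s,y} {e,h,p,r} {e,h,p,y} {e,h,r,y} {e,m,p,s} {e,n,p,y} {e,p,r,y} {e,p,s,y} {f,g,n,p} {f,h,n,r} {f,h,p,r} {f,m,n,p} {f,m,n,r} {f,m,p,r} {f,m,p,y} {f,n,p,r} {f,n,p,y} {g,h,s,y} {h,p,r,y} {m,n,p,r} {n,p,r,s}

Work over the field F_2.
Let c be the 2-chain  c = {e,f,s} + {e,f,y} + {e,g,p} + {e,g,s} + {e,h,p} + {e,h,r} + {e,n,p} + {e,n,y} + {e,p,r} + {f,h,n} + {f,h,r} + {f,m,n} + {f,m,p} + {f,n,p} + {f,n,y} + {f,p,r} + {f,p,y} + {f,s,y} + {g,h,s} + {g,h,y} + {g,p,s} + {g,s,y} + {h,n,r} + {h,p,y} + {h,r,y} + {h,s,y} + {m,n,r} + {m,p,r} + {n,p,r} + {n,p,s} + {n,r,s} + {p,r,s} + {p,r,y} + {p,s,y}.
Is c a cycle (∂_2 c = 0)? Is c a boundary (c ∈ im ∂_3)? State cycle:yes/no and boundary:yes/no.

cycle:yes boundary:yes

n_0=10 n_1=44 n_2=68 n_3=26  [Z2]
∂1: piv[ef,eg,eh,em,en,ep,er,es,ey] rk=9  ker:fg,fh,fm,fn,fp,fr,fs,fy,gh,gm,gn,gp,gs,gy,hm,hn,hp,hr,hs,hy,mn,mp,mr,ms,my,np,nr,ns,ny,pr,ps,py,rs,ry,sy
∂2: piv[efn,efp,efr,efs,efy,egm,egn,egp,egs,egy,ehm,ehp,ehr,ehs,ehy,emn,emp,ems,emy,enp,eny,epr,eps,epy,ery,esy,fgn,fhn,fhp,fmn,fmr,fnr,ghp,mns,nrs] rk=35  ker:fgp,fhr,fmp,fmy,fnp,fny,fpr,fpy,fsy,ghs,ghy,gmy,gnp,gps,gsy,hms,hnr,hpr,hpy,hry,hsy,mnp,mnr,mpr,mps,mpy,mry,npr,nps,npy,prs,pry,psy
∂3: piv[efnp,efny,efpy,efsy,egps,egsy,ehpr,ehpy,ehry,emps,enpy,epry,epsy,fgnp,fhnr,fhpr,fmnp,fmnr,fmpr,fmpy,fnpr,ghsy,nprs] rk=23  ker:fnpy,hpry,mnpr
∂2c = 0
c vs im∂3: reduces to 0 ⇒ boundary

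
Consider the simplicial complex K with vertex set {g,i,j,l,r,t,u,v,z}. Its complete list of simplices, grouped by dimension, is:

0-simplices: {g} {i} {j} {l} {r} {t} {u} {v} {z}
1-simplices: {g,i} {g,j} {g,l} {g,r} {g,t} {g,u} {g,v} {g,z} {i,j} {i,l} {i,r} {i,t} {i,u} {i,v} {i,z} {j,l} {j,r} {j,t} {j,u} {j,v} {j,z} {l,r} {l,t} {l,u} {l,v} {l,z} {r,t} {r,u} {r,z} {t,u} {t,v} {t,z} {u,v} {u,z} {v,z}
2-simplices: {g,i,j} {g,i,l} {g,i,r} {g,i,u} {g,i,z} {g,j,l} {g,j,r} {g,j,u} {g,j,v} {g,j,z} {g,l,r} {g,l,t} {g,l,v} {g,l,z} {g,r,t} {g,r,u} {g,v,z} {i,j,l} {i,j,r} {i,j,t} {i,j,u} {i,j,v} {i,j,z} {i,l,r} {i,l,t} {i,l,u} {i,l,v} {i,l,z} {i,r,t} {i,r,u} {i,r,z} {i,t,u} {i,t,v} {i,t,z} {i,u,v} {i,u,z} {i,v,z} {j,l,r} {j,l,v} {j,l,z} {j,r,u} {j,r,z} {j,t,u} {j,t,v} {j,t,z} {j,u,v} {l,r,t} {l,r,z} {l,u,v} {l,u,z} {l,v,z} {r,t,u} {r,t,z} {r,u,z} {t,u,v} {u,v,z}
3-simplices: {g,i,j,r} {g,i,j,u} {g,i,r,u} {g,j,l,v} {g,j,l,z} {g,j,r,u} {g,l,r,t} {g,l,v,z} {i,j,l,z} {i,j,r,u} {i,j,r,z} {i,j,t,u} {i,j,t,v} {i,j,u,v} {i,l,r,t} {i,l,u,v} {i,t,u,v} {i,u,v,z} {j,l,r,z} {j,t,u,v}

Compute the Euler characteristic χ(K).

n_0=9 n_1=35 n_2=56 n_3=20
χ=+9−35+56−20=10

χ(K)=10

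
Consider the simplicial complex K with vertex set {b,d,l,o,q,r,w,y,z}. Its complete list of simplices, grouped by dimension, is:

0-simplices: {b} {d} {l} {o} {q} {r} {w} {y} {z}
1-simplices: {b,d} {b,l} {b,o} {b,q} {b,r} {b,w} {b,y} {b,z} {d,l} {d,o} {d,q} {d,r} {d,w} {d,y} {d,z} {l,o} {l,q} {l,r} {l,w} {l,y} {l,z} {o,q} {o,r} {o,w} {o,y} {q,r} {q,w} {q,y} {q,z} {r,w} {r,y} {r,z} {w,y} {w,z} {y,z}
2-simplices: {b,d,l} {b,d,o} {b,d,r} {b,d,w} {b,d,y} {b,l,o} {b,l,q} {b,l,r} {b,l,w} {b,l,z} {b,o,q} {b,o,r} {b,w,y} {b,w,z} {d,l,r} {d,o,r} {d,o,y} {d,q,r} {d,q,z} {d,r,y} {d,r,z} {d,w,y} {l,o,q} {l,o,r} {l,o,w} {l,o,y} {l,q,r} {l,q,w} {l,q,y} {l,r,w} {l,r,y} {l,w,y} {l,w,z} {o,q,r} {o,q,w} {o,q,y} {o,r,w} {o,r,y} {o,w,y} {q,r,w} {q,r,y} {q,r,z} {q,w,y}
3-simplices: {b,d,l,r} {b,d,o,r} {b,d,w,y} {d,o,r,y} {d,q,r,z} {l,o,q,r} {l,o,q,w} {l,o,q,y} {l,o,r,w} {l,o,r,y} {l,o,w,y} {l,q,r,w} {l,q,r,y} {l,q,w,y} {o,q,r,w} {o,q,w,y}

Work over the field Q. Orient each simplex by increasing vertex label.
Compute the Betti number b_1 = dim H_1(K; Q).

n_0=9 n_1=35 n_2=43 n_3=16  [Q]
∂1: piv[bd,bl,bo,bq,br,bw,by,bz] rk=8  ker:dl,do,dq,dr,dw,dy,dz,lo,lq,lr,lw,ly,lz,oq,or,ow,oy,qr,qw,qy,qz,rw,ry,rz,wy,wz,yz
∂2: piv[bdl,bdo,bdr,bdw,bdy,blo,blq,blr,blw,blz,boq,bor,bwy,bwz,doy,dqr,dqz,dry,drz,low,loy,lqr,lqw,lqy,lrw] rk=25  ker:dlr,dor,dwy,loq,lor,lry,lwy,lwz,oqr,oqw,oqy,orw,ory,owy,qrw,qry,qrz,qwy
∂3: piv[bdlr,bdor,bdwy,dory,dqrz,loqr,loqw,loqy,lorw,lory,lowy,lqrw,lqry,lqwy] rk=14  ker:oqrw,oqwy
b_1=(35−8)−25=2

b_1=2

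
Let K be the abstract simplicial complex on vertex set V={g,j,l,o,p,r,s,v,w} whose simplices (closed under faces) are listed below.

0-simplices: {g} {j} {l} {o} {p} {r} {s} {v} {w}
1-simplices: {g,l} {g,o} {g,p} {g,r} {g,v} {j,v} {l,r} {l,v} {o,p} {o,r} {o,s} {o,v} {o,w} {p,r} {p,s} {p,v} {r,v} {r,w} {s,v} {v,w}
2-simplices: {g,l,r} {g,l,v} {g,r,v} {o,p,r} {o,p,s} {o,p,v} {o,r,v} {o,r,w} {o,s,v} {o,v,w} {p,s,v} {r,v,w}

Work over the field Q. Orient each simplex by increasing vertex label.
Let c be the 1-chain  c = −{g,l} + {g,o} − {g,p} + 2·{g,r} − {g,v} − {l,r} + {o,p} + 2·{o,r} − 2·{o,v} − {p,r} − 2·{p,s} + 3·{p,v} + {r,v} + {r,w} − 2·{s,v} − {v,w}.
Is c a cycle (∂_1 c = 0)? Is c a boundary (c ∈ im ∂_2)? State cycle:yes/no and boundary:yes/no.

cycle:yes boundary:no

n_0=9 n_1=20 n_2=12  [Q]
∂1: piv[gl,go,gp,gr,gv,jv,os,ow] rk=8  ker:lr,lv,op,or,ov,pr,ps,pv,rv,rw,sv,vw
∂2: piv[glr,glv,grv,opr,ops,opv,orv,orw,osv,ovw] rk=10  ker:psv,rvw
∂1c = 0
c vs im∂2: residual ≠ 0 ⇒ not boundary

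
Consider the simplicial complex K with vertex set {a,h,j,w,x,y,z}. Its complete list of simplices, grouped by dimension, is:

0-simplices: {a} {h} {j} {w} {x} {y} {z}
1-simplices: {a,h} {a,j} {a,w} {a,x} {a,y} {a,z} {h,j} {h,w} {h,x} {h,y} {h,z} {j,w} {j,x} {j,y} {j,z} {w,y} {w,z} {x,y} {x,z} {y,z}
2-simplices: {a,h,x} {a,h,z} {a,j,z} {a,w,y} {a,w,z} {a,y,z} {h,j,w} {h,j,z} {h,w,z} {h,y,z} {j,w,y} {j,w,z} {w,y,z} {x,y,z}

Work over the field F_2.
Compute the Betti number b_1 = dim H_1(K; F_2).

b_1=2

n_0=7 n_1=20 n_2=14  [Z2]
∂1: piv[ah,aj,aw,ax,ay,az] rk=6  ker:hj,hw,hx,hy,hz,jw,jx,jy,jz,wy,wz,xy,xz,yz
∂2: piv[ahx,ahz,ajz,awy,awz,ayz,hjw,hjz,hwz,hyz,jwy,xyz] rk=12  ker:jwz,wyz
b_1=(20−6)−12=2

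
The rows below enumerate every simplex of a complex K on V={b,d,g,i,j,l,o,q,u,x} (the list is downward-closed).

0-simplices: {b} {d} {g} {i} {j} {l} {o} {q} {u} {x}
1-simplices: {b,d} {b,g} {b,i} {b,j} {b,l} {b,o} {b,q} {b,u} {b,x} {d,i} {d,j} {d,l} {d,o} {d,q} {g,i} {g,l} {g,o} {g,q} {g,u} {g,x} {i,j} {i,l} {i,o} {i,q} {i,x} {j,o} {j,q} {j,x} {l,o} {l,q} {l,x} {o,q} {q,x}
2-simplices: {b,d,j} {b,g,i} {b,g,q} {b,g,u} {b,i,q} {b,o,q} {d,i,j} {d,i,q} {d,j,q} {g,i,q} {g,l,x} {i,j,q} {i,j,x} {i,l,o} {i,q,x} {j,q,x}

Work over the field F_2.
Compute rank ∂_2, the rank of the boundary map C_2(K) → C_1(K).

n_0=10 n_1=33 n_2=16  [Z2]
∂1: piv[bd,bg,bi,bj,bl,bo,bq,bu,bx] rk=9  ker:di,dj,dl,do,dq,gi,gl,go,gq,gu,gx,ij,il,io,iq,ix,jo,jq,jx,lo,lq,lx,oq,qx
∂2: piv[bdj,bgi,bgq,bgu,biq,boq,dij,diq,djq,glx,ijx,ilo,iqx] rk=13  ker:giq,ijq,jqx
rk∂_2=13

rank∂_2=13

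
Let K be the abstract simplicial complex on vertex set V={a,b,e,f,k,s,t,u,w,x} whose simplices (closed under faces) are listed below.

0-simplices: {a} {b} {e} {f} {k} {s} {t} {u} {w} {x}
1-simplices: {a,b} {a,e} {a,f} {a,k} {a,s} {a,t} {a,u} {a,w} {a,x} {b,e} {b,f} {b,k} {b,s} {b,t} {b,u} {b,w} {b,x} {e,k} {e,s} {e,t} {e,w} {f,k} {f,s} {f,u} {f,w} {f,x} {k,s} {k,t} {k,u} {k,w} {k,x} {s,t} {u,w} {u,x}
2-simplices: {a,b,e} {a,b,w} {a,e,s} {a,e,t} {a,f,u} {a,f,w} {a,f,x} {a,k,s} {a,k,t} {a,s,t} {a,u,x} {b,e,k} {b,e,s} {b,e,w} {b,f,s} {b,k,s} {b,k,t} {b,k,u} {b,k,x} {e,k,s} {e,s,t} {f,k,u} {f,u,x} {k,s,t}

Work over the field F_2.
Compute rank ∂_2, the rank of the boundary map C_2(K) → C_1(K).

rank∂_2=20

n_0=10 n_1=34 n_2=24  [Z2]
∂1: piv[ab,ae,af,ak,as,at,au,aw,ax] rk=9  ker:be,bf,bk,bs,bt,bu,bw,bx,ek,es,et,ew,fk,fs,fu,fw,fx,ks,kt,ku,kw,kx,st,uw,ux
∂2: piv[abe,abw,aes,aet,afu,afw,afx,aks,akt,ast,aux,bek,bes,bew,bfs,bks,bkt,bku,bkx,fku] rk=20  ker:eks,est,fux,kst
rk∂_2=20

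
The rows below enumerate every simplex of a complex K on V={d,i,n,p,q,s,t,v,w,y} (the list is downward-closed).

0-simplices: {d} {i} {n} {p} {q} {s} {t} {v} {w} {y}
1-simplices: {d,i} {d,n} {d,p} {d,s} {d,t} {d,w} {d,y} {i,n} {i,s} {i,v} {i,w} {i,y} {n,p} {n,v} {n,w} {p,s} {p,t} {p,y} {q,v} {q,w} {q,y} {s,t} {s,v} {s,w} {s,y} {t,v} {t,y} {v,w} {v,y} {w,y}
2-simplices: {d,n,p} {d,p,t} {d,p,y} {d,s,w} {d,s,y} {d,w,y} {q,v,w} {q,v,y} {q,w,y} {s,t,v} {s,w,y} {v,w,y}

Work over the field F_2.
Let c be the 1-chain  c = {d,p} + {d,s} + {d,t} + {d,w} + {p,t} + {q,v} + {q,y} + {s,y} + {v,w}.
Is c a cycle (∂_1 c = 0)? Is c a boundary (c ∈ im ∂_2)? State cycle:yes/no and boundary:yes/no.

cycle:yes boundary:yes

n_0=10 n_1=30 n_2=12  [Z2]
∂1: piv[di,dn,dp,ds,dt,dw,dy,iv,qv] rk=9  ker:in,is,iw,iy,np,nv,nw,ps,pt,py,qw,qy,st,sv,sw,sy,tv,ty,vw,vy,wy
∂2: piv[dnp,dpt,dpy,dsw,dsy,dwy,qvw,qvy,qwy,stv] rk=10  ker:swy,vwy
∂1c = 0
c vs im∂2: reduces to 0 ⇒ boundary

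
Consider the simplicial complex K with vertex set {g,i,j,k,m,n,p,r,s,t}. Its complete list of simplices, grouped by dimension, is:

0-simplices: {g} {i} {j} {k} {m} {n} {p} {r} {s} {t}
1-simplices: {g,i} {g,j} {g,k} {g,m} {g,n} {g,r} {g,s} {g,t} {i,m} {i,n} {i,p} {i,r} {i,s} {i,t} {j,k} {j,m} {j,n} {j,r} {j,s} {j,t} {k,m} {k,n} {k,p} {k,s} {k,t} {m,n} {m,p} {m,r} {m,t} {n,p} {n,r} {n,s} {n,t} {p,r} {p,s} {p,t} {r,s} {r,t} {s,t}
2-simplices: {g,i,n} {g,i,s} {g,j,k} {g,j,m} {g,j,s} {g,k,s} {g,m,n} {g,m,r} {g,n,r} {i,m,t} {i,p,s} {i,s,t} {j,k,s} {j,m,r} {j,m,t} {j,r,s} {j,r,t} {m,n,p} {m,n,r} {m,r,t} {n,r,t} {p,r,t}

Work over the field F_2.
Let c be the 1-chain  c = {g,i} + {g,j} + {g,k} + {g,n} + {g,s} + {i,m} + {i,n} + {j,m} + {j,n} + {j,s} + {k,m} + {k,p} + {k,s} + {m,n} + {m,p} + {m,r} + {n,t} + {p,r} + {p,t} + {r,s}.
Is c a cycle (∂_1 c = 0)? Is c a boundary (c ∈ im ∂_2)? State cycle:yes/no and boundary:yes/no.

cycle:no boundary:no

n_0=10 n_1=39 n_2=22  [Z2]
∂1: piv[gi,gj,gk,gm,gn,gr,gs,gt,ip] rk=9  ker:im,in,ir,is,it,jk,jm,jn,jr,js,jt,km,kn,kp,ks,kt,mn,mp,mr,mt,np,nr,ns,nt,pr,ps,pt,rs,rt,st
∂2: piv[gin,gis,gjk,gjm,gjs,gks,gmn,gmr,gnr,imt,ips,ist,jmr,jmt,jrs,jrt,mnp,nrt,prt] rk=19  ker:jks,mnr,mrt
∂1c = {g} + {i} + {n} + {r}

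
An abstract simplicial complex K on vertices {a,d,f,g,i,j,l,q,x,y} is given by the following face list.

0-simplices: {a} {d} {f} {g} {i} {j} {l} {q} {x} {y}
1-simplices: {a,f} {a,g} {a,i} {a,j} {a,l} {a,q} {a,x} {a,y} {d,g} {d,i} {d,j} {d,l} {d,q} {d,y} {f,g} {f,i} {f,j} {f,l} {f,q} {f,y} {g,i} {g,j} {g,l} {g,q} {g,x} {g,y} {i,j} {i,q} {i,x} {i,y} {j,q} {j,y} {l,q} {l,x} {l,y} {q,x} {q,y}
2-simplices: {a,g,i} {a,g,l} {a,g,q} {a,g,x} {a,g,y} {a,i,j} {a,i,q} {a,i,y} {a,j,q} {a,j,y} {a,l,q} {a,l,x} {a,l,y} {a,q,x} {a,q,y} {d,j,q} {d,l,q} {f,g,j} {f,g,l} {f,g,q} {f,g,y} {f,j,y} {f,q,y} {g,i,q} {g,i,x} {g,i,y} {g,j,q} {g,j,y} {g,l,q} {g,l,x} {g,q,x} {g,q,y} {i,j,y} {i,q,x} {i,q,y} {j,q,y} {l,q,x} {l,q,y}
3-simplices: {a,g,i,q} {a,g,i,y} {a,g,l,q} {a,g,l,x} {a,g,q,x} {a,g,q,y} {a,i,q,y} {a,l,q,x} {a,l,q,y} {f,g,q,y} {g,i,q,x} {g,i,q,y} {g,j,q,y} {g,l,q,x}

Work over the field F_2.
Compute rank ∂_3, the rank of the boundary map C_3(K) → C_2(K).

rank∂_3=12

n_0=10 n_1=37 n_2=38 n_3=14  [Z2]
∂1: piv[af,ag,ai,aj,al,aq,ax,ay,dg] rk=9  ker:di,dj,dl,dq,dy,fg,fi,fj,fl,fq,fy,gi,gj,gl,gq,gx,gy,ij,iq,ix,iy,jq,jy,lq,lx,ly,qx,qy
∂2: piv[agi,agl,agq,agx,agy,aij,aiq,aiy,ajq,ajy,alq,alx,aly,aqx,aqy,djq,dlq,fgj,fgl,fgq,fgy,fjy,gix] rk=23  ker:fqy,giq,giy,gjq,gjy,glq,glx,gqx,gqy,ijy,iqx,iqy,jqy,lqx,lqy
∂3: piv[agiq,agiy,aglq,aglx,agqx,agqy,aiqy,alqx,alqy,fgqy,giqx,gjqy] rk=12  ker:giqy,glqx
rk∂_3=12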